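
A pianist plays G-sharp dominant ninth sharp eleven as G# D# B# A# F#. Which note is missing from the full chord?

C##

G-sharp dominant ninth sharp eleven = G#, B#, D#, F#, A#, C##. The voicing lacks the 11th (augmented 11th), C##.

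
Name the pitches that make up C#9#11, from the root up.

Root C#, quality dominant ninth sharp eleven:
C# — root
E# — major 3rd
G# — perfect 5th
B — minor 7th
D# — major 9th
F## — augmented 11th

C#, E#, G#, B, D#, F##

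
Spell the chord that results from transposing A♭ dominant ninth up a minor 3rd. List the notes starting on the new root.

Transposed root: Ab → Cb (minor 3rd up). So we spell Cb dominant ninth:
root → Cb
3rd (major 3rd) → Eb
5th (perfect 5th) → Gb
7th (minor 7th) → Bbb
9th (major 9th) → Db

Cb, Eb, Gb, Bbb, Db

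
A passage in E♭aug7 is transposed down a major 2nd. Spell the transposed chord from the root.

Db  F  A  Cb

Eb down a major 2nd → Db. New chord: Db augmented seventh.
Root: Db
Major 3rd (3rd): F
Augmented 5th (5th): A
Minor 7th (7th): Cb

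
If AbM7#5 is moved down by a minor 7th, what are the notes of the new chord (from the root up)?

Transposed root: Ab → Bb (minor 7th down). So we spell Bb augmented major seventh:
root → Bb
3rd (major 3rd) → D
5th (augmented 5th) → F#
7th (major 7th) → A

Bb – D – F# – A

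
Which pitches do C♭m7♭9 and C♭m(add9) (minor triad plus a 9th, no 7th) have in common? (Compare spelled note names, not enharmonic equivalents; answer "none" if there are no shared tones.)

Cb  Ebb  Gb

C♭m7♭9: Cb Ebb Gb Bbb Dbb
C♭m(add9): Cb Ebb Gb Db
Common to both → Cb, Ebb, Gb.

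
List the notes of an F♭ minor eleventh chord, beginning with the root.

F♭ – A𝄫 – C♭ – E𝄫 – G♭ – B𝄫

F♭ minor eleventh: minor eleventh on F♭.
root → F♭
3rd (minor 3rd) → A𝄫
5th (perfect 5th) → C♭
7th (minor 7th) → E𝄫
9th (major 9th) → G♭
11th (perfect 11th) → B𝄫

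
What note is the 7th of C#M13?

B♯

C#M13 is built on C♯; its 7th is a major 7th above the root.
A seventh above C uses the letter B, and the major 7th above C♯ is B♯.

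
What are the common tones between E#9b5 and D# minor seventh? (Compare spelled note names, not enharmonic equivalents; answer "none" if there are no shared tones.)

D♯

E#9b5: E♯ G𝄪 B D♯ F𝄪
D# minor seventh: D♯ F♯ A♯ C♯
Common to both → D♯.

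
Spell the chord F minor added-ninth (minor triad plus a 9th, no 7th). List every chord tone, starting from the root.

F Ab C G

Root F, quality minor added-ninth:
root → F
3rd (minor 3rd) → Ab
5th (perfect 5th) → C
9th (major 9th) → G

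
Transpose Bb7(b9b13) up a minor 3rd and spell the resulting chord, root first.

B♭ up a minor 3rd → D♭. New chord: D♭ dominant seventh flat nine flat thirteen.
D♭ — root
F — major 3rd
A♭ — perfect 5th
C♭ — minor 7th
E𝄫 — minor 9th
B𝄫 — minor 13th

D♭, F, A♭, C♭, E𝄫, B𝄫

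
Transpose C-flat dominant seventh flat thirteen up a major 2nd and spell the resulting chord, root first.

D♭ F A♭ C♭ B𝄫

Transposed root: C♭ → D♭ (major 2nd up). So we spell D♭ dominant seventh flat thirteen:
- root: D♭
- major 3rd: F
- perfect 5th: A♭
- minor 7th: C♭
- minor 13th: B𝄫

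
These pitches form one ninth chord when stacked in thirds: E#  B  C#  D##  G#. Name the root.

C#

Stacking in thirds gives C# – E# – G# – B – D##, so C# is the root — C# dominant seventh sharp nine.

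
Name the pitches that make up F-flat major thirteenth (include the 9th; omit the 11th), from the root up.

F-flat major thirteenth: major thirteenth on F-flat.
Root: F-flat
Major 3rd (3rd): A-flat
Perfect 5th (5th): C-flat
Major 7th (7th): E-flat
Major 9th (9th): G-flat
Major 13th (13th): D-flat

F-flat, A-flat, C-flat, E-flat, G-flat, D-flat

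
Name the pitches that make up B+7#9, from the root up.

B D# F## A C##

B+7#9 is a dominant seventh sharp nine sharp five built on B.
B — root
D# — major 3rd
F## — augmented 5th
A — minor 7th
C## — augmented 9th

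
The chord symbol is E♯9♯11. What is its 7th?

D#

E♯9♯11 is built on E#; its 7th is a minor 7th above the root.
A seventh above E uses the letter D, and the minor 7th above E# is D#.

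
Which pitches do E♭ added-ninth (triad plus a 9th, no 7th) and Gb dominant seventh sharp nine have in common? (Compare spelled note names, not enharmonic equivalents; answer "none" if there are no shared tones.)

B-flat

E♭ added-ninth = E-flat, G, B-flat, F.
Gb dominant seventh sharp nine = G-flat, B-flat, D-flat, F-flat, A.
Shared: B-flat.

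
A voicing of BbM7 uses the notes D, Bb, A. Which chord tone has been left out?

BbM7 = Bb, D, F, A. The voicing lacks the 5th (perfect 5th), F.

F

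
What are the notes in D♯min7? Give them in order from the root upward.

D# F# A# C#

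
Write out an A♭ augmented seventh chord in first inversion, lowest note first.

A♭ augmented seventh = A-flat–C–E–G-flat; first inversion → third (C) lowest.

C, E, G-flat, A-flat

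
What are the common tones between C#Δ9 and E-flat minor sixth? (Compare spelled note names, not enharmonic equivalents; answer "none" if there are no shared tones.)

C#Δ9 = C#, E#, G#, B#, D#.
E-flat minor sixth = Eb, Gb, Bb, C.
Shared: none.

none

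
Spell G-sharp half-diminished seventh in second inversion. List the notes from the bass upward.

G-sharp half-diminished seventh = G-sharp–B–D–F-sharp; second inversion → fifth (D) lowest.

D, F-sharp, G-sharp, B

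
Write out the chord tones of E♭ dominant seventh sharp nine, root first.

E-flat – G – B-flat – D-flat – F-sharp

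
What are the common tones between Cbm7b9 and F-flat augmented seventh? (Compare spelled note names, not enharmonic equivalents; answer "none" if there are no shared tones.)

Cbm7b9: Cb Ebb Gb Bbb Dbb
F-flat augmented seventh: Fb Ab C Ebb
Common to both → Ebb.

Ebb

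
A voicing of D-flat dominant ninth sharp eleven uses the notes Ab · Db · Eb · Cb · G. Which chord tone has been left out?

F

The full D-flat dominant ninth sharp eleven chord is Db, F, Ab, Cb, Eb, G.
Comparing with the voicing, the major 3rd (3rd) — F — is absent.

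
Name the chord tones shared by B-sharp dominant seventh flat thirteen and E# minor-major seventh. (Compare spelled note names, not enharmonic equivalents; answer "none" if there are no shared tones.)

B-sharp, D-double-sharp, G-sharp

B-sharp dominant seventh flat thirteen = B-sharp, D-double-sharp, F-double-sharp, A-sharp, G-sharp.
E# minor-major seventh = E-sharp, G-sharp, B-sharp, D-double-sharp.
Shared: B-sharp, D-double-sharp, G-sharp.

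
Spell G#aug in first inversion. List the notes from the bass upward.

G#aug = G#–B#–D##; first inversion → third (B#) lowest.

B# – D## – G#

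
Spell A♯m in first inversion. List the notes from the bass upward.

In root position, A♯m is A#–C#–E#.
First inversion puts the third (C#) in the bass.

C#, E#, A#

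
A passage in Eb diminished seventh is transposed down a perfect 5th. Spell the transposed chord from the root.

A-flat C-flat E-double-flat G-double-flat

E-flat down a perfect 5th → A-flat. New chord: A-flat diminished seventh.
A-flat — root
C-flat — minor 3rd
E-double-flat — diminished 5th
G-double-flat — diminished 7th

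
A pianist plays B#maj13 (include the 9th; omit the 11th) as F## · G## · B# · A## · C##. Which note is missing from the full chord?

D##

B#maj13 = B#, D##, F##, A##, C##, G##. The voicing lacks the 3rd (major 3rd), D##.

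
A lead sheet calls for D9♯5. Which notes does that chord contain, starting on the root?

D F# A# C E

D9♯5: dominant ninth sharp five on D.
root → D
3rd (major 3rd) → F#
5th (augmented 5th) → A#
7th (minor 7th) → C
9th (major 9th) → E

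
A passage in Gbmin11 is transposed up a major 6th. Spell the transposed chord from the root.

Eb, Gb, Bb, Db, F, Ab

A major 6th up from Gb is Eb, so the new chord is Eb minor eleventh.
Eb — root
Gb — minor 3rd
Bb — perfect 5th
Db — minor 7th
F — major 9th
Ab — perfect 11th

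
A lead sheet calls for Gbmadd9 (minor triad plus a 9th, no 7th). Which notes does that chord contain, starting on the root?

Gbmadd9: minor added-ninth on Gb.
Root: Gb
Minor 3rd (3rd): Bbb
Perfect 5th (5th): Db
Major 9th (9th): Ab

Gb Bbb Db Ab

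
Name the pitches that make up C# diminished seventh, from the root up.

C#  E  G  Bb

C# diminished seventh is a diminished seventh built on C#.
- root: C#
- minor 3rd: E
- diminished 5th: G
- diminished 7th: Bb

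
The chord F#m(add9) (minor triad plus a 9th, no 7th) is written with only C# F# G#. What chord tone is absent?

The full F#m(add9) chord is F#, A, C#, G#.
Comparing with the voicing, the minor 3rd (3rd) — A — is absent.

A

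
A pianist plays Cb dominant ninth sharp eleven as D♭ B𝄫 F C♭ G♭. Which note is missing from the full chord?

E♭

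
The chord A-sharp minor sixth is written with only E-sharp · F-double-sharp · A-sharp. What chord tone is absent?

C-sharp

A-sharp minor sixth = A-sharp, C-sharp, E-sharp, F-double-sharp. The voicing lacks the 3rd (minor 3rd), C-sharp.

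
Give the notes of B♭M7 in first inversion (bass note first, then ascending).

D F A B♭

B♭M7 = B♭–D–F–A; first inversion → third (D) lowest.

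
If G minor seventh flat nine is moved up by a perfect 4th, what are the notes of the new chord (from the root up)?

C, E-flat, G, B-flat, D-flat

Transposed root: G → C (perfect 4th up). So we spell C minor seventh flat nine:
C — root
E-flat — minor 3rd
G — perfect 5th
B-flat — minor 7th
D-flat — minor 9th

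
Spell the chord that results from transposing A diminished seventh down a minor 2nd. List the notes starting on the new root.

G# B D F

A down a minor 2nd → G#. New chord: G# diminished seventh.
- root: G#
- minor 3rd: B
- diminished 5th: D
- diminished 7th: F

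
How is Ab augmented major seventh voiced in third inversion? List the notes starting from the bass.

In root position, Ab augmented major seventh is A♭–C–E–G.
Third inversion puts the seventh (G) in the bass.

G  A♭  C  E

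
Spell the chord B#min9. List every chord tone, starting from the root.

B#, D#, F##, A#, C##

Root B#, quality minor ninth:
root → B#
3rd (minor 3rd) → D#
5th (perfect 5th) → F##
7th (minor 7th) → A#
9th (major 9th) → C##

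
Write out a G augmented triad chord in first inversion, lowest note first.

B D# G

In root position, G augmented triad is G–B–D#.
First inversion puts the third (B) in the bass.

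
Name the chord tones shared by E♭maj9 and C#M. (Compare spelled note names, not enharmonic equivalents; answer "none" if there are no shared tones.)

none

E♭maj9: Eb G Bb D F
C#M: C# E# G#
Common to both → none.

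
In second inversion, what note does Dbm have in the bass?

Dbm = Db–Fb–Ab. Second inversion → fifth in the bass = Ab.

Ab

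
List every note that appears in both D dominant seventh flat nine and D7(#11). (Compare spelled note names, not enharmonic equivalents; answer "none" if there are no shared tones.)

D dominant seventh flat nine: D F♯ A C E♭
D7(#11): D F♯ A C G♯
Common to both → D, F♯, A, C.

D F♯ A C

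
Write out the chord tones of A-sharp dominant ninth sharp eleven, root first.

Root A-sharp, quality dominant ninth sharp eleven:
- root: A-sharp
- major 3rd: C-double-sharp
- perfect 5th: E-sharp
- minor 7th: G-sharp
- major 9th: B-sharp
- augmented 11th: D-double-sharp

A-sharp  C-double-sharp  E-sharp  G-sharp  B-sharp  D-double-sharp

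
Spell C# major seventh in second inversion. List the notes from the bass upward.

In root position, C# major seventh is C-sharp–E-sharp–G-sharp–B-sharp.
Second inversion puts the fifth (G-sharp) in the bass.

G-sharp – B-sharp – C-sharp – E-sharp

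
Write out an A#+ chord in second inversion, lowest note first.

In root position, A#+ is A#–C##–E##.
Second inversion puts the fifth (E##) in the bass.

E## A# C##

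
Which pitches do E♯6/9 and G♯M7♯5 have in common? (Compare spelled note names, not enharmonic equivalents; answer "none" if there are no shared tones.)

E♯6/9 = E#, G##, B#, C##, F##.
G♯M7♯5 = G#, B#, D##, F##.
Shared: B#, F##.

B# – F##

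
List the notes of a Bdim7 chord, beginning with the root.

B  D  F  Ab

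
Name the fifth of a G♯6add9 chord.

Root of G♯6add9 = G#. The 5th is a perfect 5th: G# up a perfect 5th → D#.

D#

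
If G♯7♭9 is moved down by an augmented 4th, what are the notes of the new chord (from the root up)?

D, F#, A, C, Eb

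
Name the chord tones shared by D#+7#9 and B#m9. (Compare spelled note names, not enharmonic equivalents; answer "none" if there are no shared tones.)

D# – F##

D#+7#9 = D#, F##, A##, C#, E##.
B#m9 = B#, D#, F##, A#, C##.
Shared: D#, F##.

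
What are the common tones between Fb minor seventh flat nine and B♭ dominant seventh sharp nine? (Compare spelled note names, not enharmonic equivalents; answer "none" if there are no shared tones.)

Fb minor seventh flat nine = F-flat, A-double-flat, C-flat, E-double-flat, G-double-flat.
B♭ dominant seventh sharp nine = B-flat, D, F, A-flat, C-sharp.
Shared: none.

none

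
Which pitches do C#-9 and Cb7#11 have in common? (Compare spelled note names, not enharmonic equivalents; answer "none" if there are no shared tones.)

C#-9: C♯ E G♯ B D♯
Cb7#11: C♭ E♭ G♭ B𝄫 F
Common to both → none.

none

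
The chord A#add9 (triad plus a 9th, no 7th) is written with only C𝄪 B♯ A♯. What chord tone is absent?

E♯

A#add9 = A♯, C𝄪, E♯, B♯. The voicing lacks the 5th (perfect 5th), E♯.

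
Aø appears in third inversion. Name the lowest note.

Aø = A–C–Eb–G. Third inversion → seventh in the bass = G.

G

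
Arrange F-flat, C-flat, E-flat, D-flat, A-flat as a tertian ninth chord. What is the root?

D-flat

Stacking in thirds gives D-flat – F-flat – A-flat – C-flat – E-flat, so D-flat is the root — D-flat minor ninth.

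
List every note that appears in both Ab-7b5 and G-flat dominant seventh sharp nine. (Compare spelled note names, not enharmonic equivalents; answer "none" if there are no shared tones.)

Ab-7b5 = Ab, Cb, Ebb, Gb.
G-flat dominant seventh sharp nine = Gb, Bb, Db, Fb, A.
Shared: Gb.

Gb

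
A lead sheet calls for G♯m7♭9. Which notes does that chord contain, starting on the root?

G♯m7♭9: minor seventh flat nine on G#.
- root: G#
- minor 3rd: B
- perfect 5th: D#
- minor 7th: F#
- minor 9th: A

G#, B, D#, F#, A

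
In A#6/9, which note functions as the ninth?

B#

Root of A#6/9 = A#. The 9th is a major 9th: A# up a major 9th → B#.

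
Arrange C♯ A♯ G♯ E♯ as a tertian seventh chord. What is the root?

A♯

Arranged so that each adjacent pair is a third by letter name: A♯ – C♯ – E♯ – G♯.
The bottom of that stack, A♯, is the root (this is A♯ minor seventh).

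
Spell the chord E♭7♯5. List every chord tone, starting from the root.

E♭7♯5 is an augmented seventh built on Eb.
root → Eb
3rd (major 3rd) → G
5th (augmented 5th) → B
7th (minor 7th) → Db

Eb – G – B – Db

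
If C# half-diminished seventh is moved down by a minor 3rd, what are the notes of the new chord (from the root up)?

C# down a minor 3rd → A#. New chord: A# half-diminished seventh.
Root: A#
Minor 3rd (3rd): C#
Diminished 5th (5th): E
Minor 7th (7th): G#

A#  C#  E  G#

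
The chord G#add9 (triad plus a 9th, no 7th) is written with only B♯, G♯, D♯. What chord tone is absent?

The full G#add9 chord is G♯, B♯, D♯, A♯.
Comparing with the voicing, the major 9th (9th) — A♯ — is absent.

A♯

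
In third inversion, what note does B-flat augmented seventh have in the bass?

A-flat

B-flat augmented seventh in root position is B-flat–D–F-sharp–A-flat.
Third inversion places the seventh in the bass, which is A-flat.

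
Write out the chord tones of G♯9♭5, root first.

Root G#, quality dominant ninth flat five:
root → G#
3rd (major 3rd) → B#
5th (diminished 5th) → D
7th (minor 7th) → F#
9th (major 9th) → A#

G# B# D F# A#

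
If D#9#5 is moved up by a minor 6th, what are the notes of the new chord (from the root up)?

B – D# – F## – A – C#

Transposed root: D# → B (minor 6th up). So we spell B dominant ninth sharp five:
B — root
D# — major 3rd
F## — augmented 5th
A — minor 7th
C# — major 9th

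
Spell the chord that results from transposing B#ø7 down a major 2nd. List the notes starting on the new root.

A#, C#, E, G#

A major 2nd down from B# is A#, so the new chord is A# half-diminished seventh.
Root: A#
Minor 3rd (3rd): C#
Diminished 5th (5th): E
Minor 7th (7th): G#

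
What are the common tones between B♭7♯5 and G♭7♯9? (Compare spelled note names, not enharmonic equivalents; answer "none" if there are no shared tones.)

Bb

B♭7♯5: Bb D F# Ab
G♭7♯9: Gb Bb Db Fb A
Common to both → Bb.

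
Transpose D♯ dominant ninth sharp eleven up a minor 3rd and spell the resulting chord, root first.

F-sharp, A-sharp, C-sharp, E, G-sharp, B-sharp

D-sharp up a minor 3rd → F-sharp. New chord: F-sharp dominant ninth sharp eleven.
- root: F-sharp
- major 3rd: A-sharp
- perfect 5th: C-sharp
- minor 7th: E
- major 9th: G-sharp
- augmented 11th: B-sharp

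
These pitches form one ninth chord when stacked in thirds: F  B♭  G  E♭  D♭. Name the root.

E♭

Stacking in thirds gives E♭ – G – B♭ – D♭ – F, so E♭ is the root — E♭ dominant ninth.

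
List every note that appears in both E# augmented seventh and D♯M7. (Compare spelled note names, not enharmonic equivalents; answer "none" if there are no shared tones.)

E# augmented seventh = E#, G##, B##, D#.
D♯M7 = D#, F##, A#, C##.
Shared: D#.

D#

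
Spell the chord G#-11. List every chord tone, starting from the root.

G#, B, D#, F#, A#, C#

Root G#, quality minor eleventh:
root → G#
3rd (minor 3rd) → B
5th (perfect 5th) → D#
7th (minor 7th) → F#
9th (major 9th) → A#
11th (perfect 11th) → C#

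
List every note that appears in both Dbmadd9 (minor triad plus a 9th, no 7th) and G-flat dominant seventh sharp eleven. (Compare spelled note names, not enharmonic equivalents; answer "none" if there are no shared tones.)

Db Fb

Dbmadd9 = Db, Fb, Ab, Eb.
G-flat dominant seventh sharp eleven = Gb, Bb, Db, Fb, C.
Shared: Db, Fb.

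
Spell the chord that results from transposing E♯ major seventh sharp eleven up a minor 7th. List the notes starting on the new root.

D-sharp  F-double-sharp  A-sharp  C-double-sharp  G-double-sharp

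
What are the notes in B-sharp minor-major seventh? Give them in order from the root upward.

B-sharp, D-sharp, F-double-sharp, A-double-sharp

B-sharp minor-major seventh: minor-major seventh on B-sharp.
Root: B-sharp
Minor 3rd (3rd): D-sharp
Perfect 5th (5th): F-double-sharp
Major 7th (7th): A-double-sharp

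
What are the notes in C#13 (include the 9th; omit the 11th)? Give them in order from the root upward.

C#, E#, G#, B, D#, A#

C#13: dominant thirteenth on C#.
Root: C#
Major 3rd (3rd): E#
Perfect 5th (5th): G#
Minor 7th (7th): B
Major 9th (9th): D#
Major 13th (13th): A#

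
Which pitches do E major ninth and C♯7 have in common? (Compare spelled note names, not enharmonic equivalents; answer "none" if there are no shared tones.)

G♯ – B

E major ninth = E, G♯, B, D♯, F♯.
C♯7 = C♯, E♯, G♯, B.
Shared: G♯, B.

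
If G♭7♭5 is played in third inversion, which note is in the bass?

Fb

G♭7♭5 = Gb–Bb–Dbb–Fb. Third inversion → seventh in the bass = Fb.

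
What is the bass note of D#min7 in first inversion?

F♯

D#min7 = D♯–F♯–A♯–C♯. First inversion → third in the bass = F♯.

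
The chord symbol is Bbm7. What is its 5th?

F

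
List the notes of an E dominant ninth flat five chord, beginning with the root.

E, G-sharp, B-flat, D, F-sharp

E dominant ninth flat five is a dominant ninth flat five built on E.
E — root
G-sharp — major 3rd
B-flat — diminished 5th
D — minor 7th
F-sharp — major 9th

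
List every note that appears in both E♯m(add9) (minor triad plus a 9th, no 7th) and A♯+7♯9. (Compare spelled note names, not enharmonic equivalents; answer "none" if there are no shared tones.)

G#

E♯m(add9) = E#, G#, B#, F##.
A♯+7♯9 = A#, C##, E##, G#, B##.
Shared: G#.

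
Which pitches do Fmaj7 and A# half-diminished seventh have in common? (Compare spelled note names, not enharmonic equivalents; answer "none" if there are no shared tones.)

E

Fmaj7: F A C E
A# half-diminished seventh: A# C# E G#
Common to both → E.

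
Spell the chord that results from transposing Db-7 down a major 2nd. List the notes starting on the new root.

Db down a major 2nd → Cb. New chord: Cb minor seventh.
Cb — root
Ebb — minor 3rd
Gb — perfect 5th
Bbb — minor 7th

Cb – Ebb – Gb – Bbb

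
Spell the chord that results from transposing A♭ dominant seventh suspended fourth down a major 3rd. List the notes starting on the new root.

Transposed root: A-flat → F-flat (major 3rd down). So we spell F-flat dominant seventh suspended fourth:
Root: F-flat
Perfect 4th (4th): B-double-flat
Perfect 5th (5th): C-flat
Minor 7th (7th): E-double-flat

F-flat B-double-flat C-flat E-double-flat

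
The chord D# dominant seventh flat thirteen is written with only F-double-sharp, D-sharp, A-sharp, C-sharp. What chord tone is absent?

B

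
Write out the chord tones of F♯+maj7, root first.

F♯+maj7 is an augmented major seventh built on F#.
root → F#
3rd (major 3rd) → A#
5th (augmented 5th) → C##
7th (major 7th) → E#

F#, A#, C##, E#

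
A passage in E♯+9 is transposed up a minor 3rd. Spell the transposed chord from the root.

Transposed root: E# → G# (minor 3rd up). So we spell G# dominant ninth sharp five:
G# — root
B# — major 3rd
D## — augmented 5th
F# — minor 7th
A# — major 9th

G#, B#, D##, F#, A#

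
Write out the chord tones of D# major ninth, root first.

D#  F##  A#  C##  E#

Root D#, quality major ninth:
D# — root
F## — major 3rd
A# — perfect 5th
C## — major 7th
E# — major 9th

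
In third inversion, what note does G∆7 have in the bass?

F#

G∆7 in root position is G–B–D–F#.
Third inversion places the seventh in the bass, which is F#.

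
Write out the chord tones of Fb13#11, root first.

Fb, Ab, Cb, Ebb, Gb, Bb, Db

Fb13#11 is a dominant thirteenth sharp eleven built on Fb.
Fb — root
Ab — major 3rd
Cb — perfect 5th
Ebb — minor 7th
Gb — major 9th
Bb — augmented 11th
Db — major 13th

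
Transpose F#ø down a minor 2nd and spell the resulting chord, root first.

F# down a minor 2nd → E#. New chord: E# half-diminished seventh.
E# — root
G# — minor 3rd
B — diminished 5th
D# — minor 7th

E#  G#  B  D#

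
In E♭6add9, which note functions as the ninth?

F

E♭6add9 is built on Eb; its 9th is a major 9th above the root.
A second above E uses the letter F, and the major 9th above Eb is F.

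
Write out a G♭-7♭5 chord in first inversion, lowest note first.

In root position, G♭-7♭5 is G♭–B𝄫–D𝄫–F♭.
First inversion puts the third (B𝄫) in the bass.

B𝄫, D𝄫, F♭, G♭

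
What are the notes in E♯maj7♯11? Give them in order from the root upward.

Root E#, quality major seventh sharp eleven:
- root: E#
- major 3rd: G##
- perfect 5th: B#
- major 7th: D##
- augmented 11th: A##

E# G## B# D## A##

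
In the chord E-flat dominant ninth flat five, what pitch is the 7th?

Root of E-flat dominant ninth flat five = E-flat. The 7th is a minor 7th: E-flat up a minor 7th → D-flat.

D-flat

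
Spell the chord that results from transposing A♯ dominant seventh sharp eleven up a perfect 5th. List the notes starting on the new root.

E♯, G𝄪, B♯, D♯, A𝄪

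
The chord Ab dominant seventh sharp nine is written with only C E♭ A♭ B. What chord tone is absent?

Ab dominant seventh sharp nine = A♭, C, E♭, G♭, B. The voicing lacks the 7th (minor 7th), G♭.

G♭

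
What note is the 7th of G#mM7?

Root of G#mM7 = G#. The 7th is a major 7th: G# up a major 7th → F##.

F##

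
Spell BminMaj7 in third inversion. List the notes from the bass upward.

A# – B – D – F#

BminMaj7 = B–D–F#–A#; third inversion → seventh (A#) lowest.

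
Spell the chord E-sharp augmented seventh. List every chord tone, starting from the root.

E# – G## – B## – D#

Root E#, quality augmented seventh:
E# — root
G## — major 3rd
B## — augmented 5th
D# — minor 7th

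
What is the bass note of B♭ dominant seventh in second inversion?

F

B♭ dominant seventh in root position is B-flat–D–F–A-flat.
Second inversion places the fifth in the bass, which is F.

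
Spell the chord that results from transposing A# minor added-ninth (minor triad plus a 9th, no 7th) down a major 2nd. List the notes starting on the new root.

G♯  B  D♯  A♯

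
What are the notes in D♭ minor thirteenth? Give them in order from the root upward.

D-flat F-flat A-flat C-flat E-flat G-flat B-flat

D♭ minor thirteenth is a minor thirteenth built on D-flat.
root → D-flat
3rd (minor 3rd) → F-flat
5th (perfect 5th) → A-flat
7th (minor 7th) → C-flat
9th (major 9th) → E-flat
11th (perfect 11th) → G-flat
13th (major 13th) → B-flat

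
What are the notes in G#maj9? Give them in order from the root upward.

G#maj9: major ninth on G#.
Root: G#
Major 3rd (3rd): B#
Perfect 5th (5th): D#
Major 7th (7th): F##
Major 9th (9th): A#

G# B# D# F## A#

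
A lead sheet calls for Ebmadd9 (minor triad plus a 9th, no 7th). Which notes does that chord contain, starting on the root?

Ebmadd9 is a minor added-ninth built on E♭.
E♭ — root
G♭ — minor 3rd
B♭ — perfect 5th
F — major 9th

E♭ G♭ B♭ F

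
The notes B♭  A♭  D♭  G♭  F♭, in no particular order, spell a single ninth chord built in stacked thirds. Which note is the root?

G♭

Stacking in thirds gives G♭ – B♭ – D♭ – F♭ – A♭, so G♭ is the root — G♭ dominant ninth.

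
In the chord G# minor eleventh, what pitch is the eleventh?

G# minor eleventh is built on G-sharp; its 11th is a perfect 11th above the root.
A fourth above G uses the letter C, and the perfect 11th above G-sharp is C-sharp.

C-sharp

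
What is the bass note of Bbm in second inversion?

F

Bbm = Bb–Db–F. Second inversion → fifth in the bass = F.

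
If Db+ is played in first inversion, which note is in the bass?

F

Db+ in root position is D♭–F–A.
First inversion places the third in the bass, which is F.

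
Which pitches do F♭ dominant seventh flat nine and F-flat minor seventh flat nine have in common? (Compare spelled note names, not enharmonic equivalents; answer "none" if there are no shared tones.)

F-flat – C-flat – E-double-flat – G-double-flat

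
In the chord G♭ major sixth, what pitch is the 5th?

G♭ major sixth is built on Gb; its 5th is a perfect 5th above the root.
A fifth above G uses the letter D, and the perfect 5th above Gb is Db.

Db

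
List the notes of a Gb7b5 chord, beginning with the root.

Gb7b5: dominant seventh flat five on Gb.
Root: Gb
Major 3rd (3rd): Bb
Diminished 5th (5th): Dbb
Minor 7th (7th): Fb

Gb  Bb  Dbb  Fb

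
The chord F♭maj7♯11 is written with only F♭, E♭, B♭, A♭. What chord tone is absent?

C♭

F♭maj7♯11 = F♭, A♭, C♭, E♭, B♭. The voicing lacks the 5th (perfect 5th), C♭.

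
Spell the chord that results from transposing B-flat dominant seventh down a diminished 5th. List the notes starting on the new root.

A diminished 5th down from B♭ is E, so the new chord is E dominant seventh.
Root: E
Major 3rd (3rd): G♯
Perfect 5th (5th): B
Minor 7th (7th): D

E, G♯, B, D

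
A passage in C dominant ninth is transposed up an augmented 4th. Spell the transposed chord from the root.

An augmented 4th up from C is F#, so the new chord is F# dominant ninth.
- root: F#
- major 3rd: A#
- perfect 5th: C#
- minor 7th: E
- major 9th: G#

F#, A#, C#, E, G#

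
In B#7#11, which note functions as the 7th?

Root of B#7#11 = B#. The 7th is a minor 7th: B# up a minor 7th → A#.

A#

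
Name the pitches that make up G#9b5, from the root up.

G♯ B♯ D F♯ A♯

G#9b5: dominant ninth flat five on G♯.
root → G♯
3rd (major 3rd) → B♯
5th (diminished 5th) → D
7th (minor 7th) → F♯
9th (major 9th) → A♯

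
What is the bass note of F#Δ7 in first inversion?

F#Δ7 in root position is F#–A#–C#–E#.
First inversion places the third in the bass, which is A#.

A#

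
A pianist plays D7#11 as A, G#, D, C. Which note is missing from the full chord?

D7#11 = D, F#, A, C, G#. The voicing lacks the 3rd (major 3rd), F#.

F#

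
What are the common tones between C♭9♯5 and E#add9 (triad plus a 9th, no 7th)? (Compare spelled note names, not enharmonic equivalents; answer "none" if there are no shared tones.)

C♭9♯5: Cb Eb G Bbb Db
E#add9: E# G## B# F##
Common to both → none.

none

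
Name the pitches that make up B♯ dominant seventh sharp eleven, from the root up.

B-sharp  D-double-sharp  F-double-sharp  A-sharp  E-double-sharp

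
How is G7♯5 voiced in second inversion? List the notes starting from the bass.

D#  F  G  B

G7♯5 = G–B–D#–F; second inversion → fifth (D#) lowest.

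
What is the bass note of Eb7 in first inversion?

Eb7 in root position is Eb–G–Bb–Db.
First inversion places the third in the bass, which is G.

G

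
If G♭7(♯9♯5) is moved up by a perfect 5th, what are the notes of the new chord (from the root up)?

D♭ F A C♭ E

A perfect 5th up from G♭ is D♭, so the new chord is D♭ dominant seventh sharp nine sharp five.
Root: D♭
Major 3rd (3rd): F
Augmented 5th (5th): A
Minor 7th (7th): C♭
Augmented 9th (9th): E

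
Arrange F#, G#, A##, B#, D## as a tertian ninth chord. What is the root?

G#

Arranged so that each adjacent pair is a third by letter name: G# – B# – D## – F# – A##.
The bottom of that stack, G#, is the root (this is G# dominant seventh sharp nine sharp five).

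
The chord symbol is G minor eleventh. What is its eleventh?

Root of G minor eleventh = G. The 11th is a perfect 11th: G up a perfect 11th → C.

C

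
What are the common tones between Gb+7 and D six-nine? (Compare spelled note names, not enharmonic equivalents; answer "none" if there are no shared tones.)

D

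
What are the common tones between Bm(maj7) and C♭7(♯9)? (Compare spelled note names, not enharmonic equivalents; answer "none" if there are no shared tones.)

D

Bm(maj7): B D F♯ A♯
C♭7(♯9): C♭ E♭ G♭ B𝄫 D
Common to both → D.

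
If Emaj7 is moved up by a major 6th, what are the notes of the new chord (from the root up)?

C#, E#, G#, B#

Transposed root: E → C# (major 6th up). So we spell C# major seventh:
C# — root
E# — major 3rd
G# — perfect 5th
B# — major 7th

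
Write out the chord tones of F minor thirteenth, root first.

F minor thirteenth is a minor thirteenth built on F.
- root: F
- minor 3rd: Ab
- perfect 5th: C
- minor 7th: Eb
- major 9th: G
- perfect 11th: Bb
- major 13th: D

F, Ab, C, Eb, G, Bb, D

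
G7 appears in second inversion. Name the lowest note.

G7 = G–B–D–F. Second inversion → fifth in the bass = D.

D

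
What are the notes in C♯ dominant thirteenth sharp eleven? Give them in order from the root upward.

C♯ dominant thirteenth sharp eleven is a dominant thirteenth sharp eleven built on C-sharp.
- root: C-sharp
- major 3rd: E-sharp
- perfect 5th: G-sharp
- minor 7th: B
- major 9th: D-sharp
- augmented 11th: F-double-sharp
- major 13th: A-sharp

C-sharp, E-sharp, G-sharp, B, D-sharp, F-double-sharp, A-sharp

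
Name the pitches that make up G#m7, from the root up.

G#m7: minor seventh on G#.
root → G#
3rd (minor 3rd) → B
5th (perfect 5th) → D#
7th (minor 7th) → F#

G# B D# F#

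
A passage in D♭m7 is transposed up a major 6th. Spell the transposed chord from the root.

D♭ up a major 6th → B♭. New chord: B♭ minor seventh.
- root: B♭
- minor 3rd: D♭
- perfect 5th: F
- minor 7th: A♭

B♭, D♭, F, A♭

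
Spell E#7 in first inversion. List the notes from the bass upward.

G##, B#, D#, E#

E#7 = E#–G##–B#–D#; first inversion → third (G##) lowest.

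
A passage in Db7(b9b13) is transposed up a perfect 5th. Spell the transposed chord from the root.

Ab, C, Eb, Gb, Bbb, Fb

Db up a perfect 5th → Ab. New chord: Ab dominant seventh flat nine flat thirteen.
root → Ab
3rd (major 3rd) → C
5th (perfect 5th) → Eb
7th (minor 7th) → Gb
9th (minor 9th) → Bbb
13th (minor 13th) → Fb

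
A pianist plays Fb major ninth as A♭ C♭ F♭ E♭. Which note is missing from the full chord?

Fb major ninth = F♭, A♭, C♭, E♭, G♭. The voicing lacks the 9th (major 9th), G♭.

G♭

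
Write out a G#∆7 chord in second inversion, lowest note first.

D#  F##  G#  B#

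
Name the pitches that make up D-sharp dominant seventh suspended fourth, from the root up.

D-sharp dominant seventh suspended fourth: dominant seventh suspended fourth on D♯.
- root: D♯
- perfect 4th: G♯
- perfect 5th: A♯
- minor 7th: C♯

D♯, G♯, A♯, C♯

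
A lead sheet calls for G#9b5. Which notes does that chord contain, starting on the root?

G#, B#, D, F#, A#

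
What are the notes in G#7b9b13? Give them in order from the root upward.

Root G#, quality dominant seventh flat nine flat thirteen:
Root: G#
Major 3rd (3rd): B#
Perfect 5th (5th): D#
Minor 7th (7th): F#
Minor 9th (9th): A
Minor 13th (13th): E

G#  B#  D#  F#  A  E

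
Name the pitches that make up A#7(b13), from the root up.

A# C## E# G# F#

A#7(b13): dominant seventh flat thirteen on A#.
root → A#
3rd (major 3rd) → C##
5th (perfect 5th) → E#
7th (minor 7th) → G#
13th (minor 13th) → F#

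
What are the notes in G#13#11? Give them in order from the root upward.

Root G#, quality dominant thirteenth sharp eleven:
Root: G#
Major 3rd (3rd): B#
Perfect 5th (5th): D#
Minor 7th (7th): F#
Major 9th (9th): A#
Augmented 11th (11th): C##
Major 13th (13th): E#

G# – B# – D# – F# – A# – C## – E#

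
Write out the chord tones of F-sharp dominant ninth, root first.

F♯  A♯  C♯  E  G♯

F-sharp dominant ninth: dominant ninth on F♯.
F♯ — root
A♯ — major 3rd
C♯ — perfect 5th
E — minor 7th
G♯ — major 9th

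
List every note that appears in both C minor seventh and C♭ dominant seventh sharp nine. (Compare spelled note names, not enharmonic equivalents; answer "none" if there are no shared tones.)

E-flat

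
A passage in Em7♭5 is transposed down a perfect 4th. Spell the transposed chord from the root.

E down a perfect 4th → B. New chord: B half-diminished seventh.
B — root
D — minor 3rd
F — diminished 5th
A — minor 7th

B  D  F  A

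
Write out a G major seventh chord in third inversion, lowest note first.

G major seventh = G–B–D–F#; third inversion → seventh (F#) lowest.

F#  G  B  D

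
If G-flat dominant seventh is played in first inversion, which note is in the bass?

G-flat dominant seventh = G-flat–B-flat–D-flat–F-flat. First inversion → third in the bass = B-flat.

B-flat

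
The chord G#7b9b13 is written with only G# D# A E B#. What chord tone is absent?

F#

The full G#7b9b13 chord is G#, B#, D#, F#, A, E.
Comparing with the voicing, the minor 7th (7th) — F# — is absent.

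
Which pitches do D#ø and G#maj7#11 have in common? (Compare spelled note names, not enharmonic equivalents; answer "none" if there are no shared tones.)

D#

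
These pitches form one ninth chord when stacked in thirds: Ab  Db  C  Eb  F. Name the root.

Arranged so that each adjacent pair is a third by letter name: Db – F – Ab – C – Eb.
The bottom of that stack, Db, is the root (this is Db major ninth).

Db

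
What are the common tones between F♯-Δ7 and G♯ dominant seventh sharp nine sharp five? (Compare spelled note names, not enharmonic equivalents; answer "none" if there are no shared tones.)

F♯

F♯-Δ7: F♯ A C♯ E♯
G♯ dominant seventh sharp nine sharp five: G♯ B♯ D𝄪 F♯ A𝄪
Common to both → F♯.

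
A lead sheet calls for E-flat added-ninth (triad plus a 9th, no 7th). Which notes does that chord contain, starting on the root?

E-flat added-ninth: added-ninth on Eb.
Root: Eb
Major 3rd (3rd): G
Perfect 5th (5th): Bb
Major 9th (9th): F

Eb, G, Bb, F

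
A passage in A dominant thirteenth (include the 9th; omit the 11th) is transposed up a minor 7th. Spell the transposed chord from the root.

G B D F A E

A minor 7th up from A is G, so the new chord is G dominant thirteenth.
root → G
3rd (major 3rd) → B
5th (perfect 5th) → D
7th (minor 7th) → F
9th (major 9th) → A
13th (major 13th) → E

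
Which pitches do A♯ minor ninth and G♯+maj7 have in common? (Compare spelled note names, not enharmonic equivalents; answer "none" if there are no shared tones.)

A♯ minor ninth: A# C# E# G# B#
G♯+maj7: G# B# D## F##
Common to both → G#, B#.

G#, B#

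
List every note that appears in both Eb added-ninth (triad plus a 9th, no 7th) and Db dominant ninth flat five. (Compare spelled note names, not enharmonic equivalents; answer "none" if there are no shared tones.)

Eb added-ninth = Eb, G, Bb, F.
Db dominant ninth flat five = Db, F, Abb, Cb, Eb.
Shared: Eb, F.

Eb, F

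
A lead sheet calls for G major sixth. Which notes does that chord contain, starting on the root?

G major sixth: major sixth on G.
Root: G
Major 3rd (3rd): B
Perfect 5th (5th): D
Major 6th (6th): E

G, B, D, E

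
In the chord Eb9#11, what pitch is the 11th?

Root of Eb9#11 = Eb. The 11th is an augmented 11th: Eb up an augmented 11th → A.

A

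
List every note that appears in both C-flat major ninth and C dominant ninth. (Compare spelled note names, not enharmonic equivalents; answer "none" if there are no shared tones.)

B-flat

C-flat major ninth: C-flat E-flat G-flat B-flat D-flat
C dominant ninth: C E G B-flat D
Common to both → B-flat.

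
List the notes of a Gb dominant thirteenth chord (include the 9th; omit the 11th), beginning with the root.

Gb – Bb – Db – Fb – Ab – Eb

Root Gb, quality dominant thirteenth:
Root: Gb
Major 3rd (3rd): Bb
Perfect 5th (5th): Db
Minor 7th (7th): Fb
Major 9th (9th): Ab
Major 13th (13th): Eb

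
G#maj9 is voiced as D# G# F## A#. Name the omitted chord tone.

B#

The full G#maj9 chord is G#, B#, D#, F##, A#.
Comparing with the voicing, the major 3rd (3rd) — B# — is absent.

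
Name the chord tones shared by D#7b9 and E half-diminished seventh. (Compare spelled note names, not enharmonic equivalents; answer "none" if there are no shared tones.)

E

D#7b9: D# F## A# C# E
E half-diminished seventh: E G Bb D
Common to both → E.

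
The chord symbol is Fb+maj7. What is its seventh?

Eb

Root of Fb+maj7 = Fb. The 7th is a major 7th: Fb up a major 7th → Eb.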